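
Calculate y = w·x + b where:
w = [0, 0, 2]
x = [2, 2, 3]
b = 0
y = 6

y = (0)(2) + (0)(2) + (2)(3) + 0 = 6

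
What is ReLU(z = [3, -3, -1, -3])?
h = [3, 0, 0, 0]

ReLU applied element-wise: max(0,3)=3, max(0,-3)=0, max(0,-1)=0, max(0,-3)=0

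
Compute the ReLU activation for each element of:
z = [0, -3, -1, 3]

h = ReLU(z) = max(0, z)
h = [0, 0, 0, 3]

ReLU applied element-wise: max(0,0)=0, max(0,-3)=0, max(0,-1)=0, max(0,3)=3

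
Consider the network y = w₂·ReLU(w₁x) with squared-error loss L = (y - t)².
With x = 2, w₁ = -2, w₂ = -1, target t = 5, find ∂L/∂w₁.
∂L/∂w₁ = 0

Forward pass:
z = w₁x = -2×2 = -4
h = ReLU(-4) = 0
y = w₂h = -1×0 = 0

Backward pass:
∂L/∂y = 2(y - t) = 2(0 - 5) = -10
∂y/∂h = w₂ = -1
∂h/∂z = 0 (ReLU derivative)
∂z/∂w₁ = x = 2

∂L/∂w₁ = -10 × -1 × 0 × 2 = 0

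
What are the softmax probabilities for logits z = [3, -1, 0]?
p = [0.9362, 0.0171, 0.0466]

exp(z) = [20.09, 0.3679, 1]
Sum = 21.45
p = [0.9362, 0.0171, 0.0466]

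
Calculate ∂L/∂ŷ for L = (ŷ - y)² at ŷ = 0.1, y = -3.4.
∂L/∂ŷ = 7.0

∂L/∂ŷ = 2(ŷ - y) = 2(0.1 - -3.4) = 2(3.5) = 7.0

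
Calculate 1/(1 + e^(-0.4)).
0.5987

sigmoid(0.4) = 1/(1 + e^(-0.4)) = 1/(1 + 0.6703) = 0.5987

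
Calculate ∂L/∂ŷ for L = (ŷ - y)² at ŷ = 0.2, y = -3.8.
∂L/∂ŷ = 8.0

∂L/∂ŷ = 2(ŷ - y) = 2(0.2 - -3.8) = 2(4.0) = 8.0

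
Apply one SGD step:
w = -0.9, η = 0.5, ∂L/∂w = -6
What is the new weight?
w_new = 2.1

w_new = w - η·∂L/∂w = -0.9 - 0.5×(-6) = -0.9 - (-3) = 2.1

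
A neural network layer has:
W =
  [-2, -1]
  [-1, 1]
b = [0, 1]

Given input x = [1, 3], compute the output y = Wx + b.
y = [-5, 3]

Wx = [-2×1 + -1×3, -1×1 + 1×3]
   = [-5, 2]
y = Wx + b = [-5 + 0, 2 + 1] = [-5, 3]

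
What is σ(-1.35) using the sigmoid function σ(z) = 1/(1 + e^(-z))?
0.2059

sigmoid(-1.35) = 1/(1 + e^(1.35)) = 1/(1 + 3.857) = 0.2059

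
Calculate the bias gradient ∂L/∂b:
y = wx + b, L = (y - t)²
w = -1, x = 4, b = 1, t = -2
∂L/∂b = -2

y = wx + b = (-1)(4) + 1 = -3
∂L/∂y = 2(y - t) = 2(-3 - -2) = -2
∂y/∂b = 1
∂L/∂b = ∂L/∂y · ∂y/∂b = -2 × 1 = -2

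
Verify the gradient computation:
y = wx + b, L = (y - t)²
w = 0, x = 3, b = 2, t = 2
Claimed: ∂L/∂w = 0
Correct

y = (0)(3) + 2 = 2
∂L/∂y = 2(y - t) = 2(2 - 2) = 0
∂y/∂w = x = 3
∂L/∂w = 0 × 3 = 0

Claimed value: 0
Correct: The correct gradient is 0.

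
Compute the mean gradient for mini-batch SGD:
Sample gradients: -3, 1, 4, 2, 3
Average gradient = 1.4

Average = (1/5)(-3 + 1 + 4 + 2 + 3) = 7/5 = 1.4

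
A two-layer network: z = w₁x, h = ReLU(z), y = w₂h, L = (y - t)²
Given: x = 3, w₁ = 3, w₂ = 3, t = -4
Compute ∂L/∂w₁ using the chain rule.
∂L/∂w₁ = 558

Forward pass:
z = w₁x = 3×3 = 9
h = ReLU(9) = 9
y = w₂h = 3×9 = 27

Backward pass:
∂L/∂y = 2(y - t) = 2(27 - -4) = 62
∂y/∂h = w₂ = 3
∂h/∂z = 1 (ReLU derivative)
∂z/∂w₁ = x = 3

∂L/∂w₁ = 62 × 3 × 1 × 3 = 558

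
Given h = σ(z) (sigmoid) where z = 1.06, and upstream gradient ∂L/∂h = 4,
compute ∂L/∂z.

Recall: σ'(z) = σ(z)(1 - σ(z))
∂L/∂z = 0.7644

σ(1.06) = 0.7427
σ'(1.06) = σ(1.06)(1 - σ(1.06)) = 0.7427 × 0.2573 = 0.1911
∂L/∂z = ∂L/∂h · σ'(z) = 4 × 0.1911 = 0.7644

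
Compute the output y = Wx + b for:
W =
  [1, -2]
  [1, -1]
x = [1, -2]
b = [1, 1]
y = [6, 4]

Wx = [1×1 + -2×-2, 1×1 + -1×-2]
   = [5, 3]
y = Wx + b = [5 + 1, 3 + 1] = [6, 4]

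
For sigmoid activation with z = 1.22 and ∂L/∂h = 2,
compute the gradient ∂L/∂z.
∂L/∂z = 0.352

σ(1.22) = 0.7721
σ'(1.22) = σ(1.22)(1 - σ(1.22)) = 0.7721 × 0.2279 = 0.176
∂L/∂z = ∂L/∂h · σ'(z) = 2 × 0.176 = 0.352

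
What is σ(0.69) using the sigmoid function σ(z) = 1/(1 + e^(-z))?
0.666

sigmoid(0.69) = 1/(1 + e^(-0.69)) = 1/(1 + 0.5016) = 0.666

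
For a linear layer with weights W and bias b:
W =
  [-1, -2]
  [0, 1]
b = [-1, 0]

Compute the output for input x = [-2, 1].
y = [-1, 1]

Wx = [-1×-2 + -2×1, 0×-2 + 1×1]
   = [0, 1]
y = Wx + b = [0 + -1, 1 + 0] = [-1, 1]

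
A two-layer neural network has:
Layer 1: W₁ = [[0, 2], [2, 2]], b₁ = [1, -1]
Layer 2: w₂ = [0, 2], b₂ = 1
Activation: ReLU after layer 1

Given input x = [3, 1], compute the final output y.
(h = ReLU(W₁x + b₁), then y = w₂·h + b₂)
y = 15

Layer 1 pre-activation: z₁ = [3, 7]
After ReLU: h = [3, 7]
Layer 2 output: y = 0×3 + 2×7 + 1 = 15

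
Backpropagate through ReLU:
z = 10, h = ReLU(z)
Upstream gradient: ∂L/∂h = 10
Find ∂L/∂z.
∂L/∂z = 10

h = ReLU(10) = 10
Since z > 0: ∂h/∂z = 1
∂L/∂z = ∂L/∂h · ∂h/∂z = 10 × 1 = 10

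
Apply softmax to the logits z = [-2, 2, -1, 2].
p = [0.0089, 0.4835, 0.0241, 0.4835]

exp(z) = [0.1353, 7.389, 0.3679, 7.389]
Sum = 15.28
p = [0.0089, 0.4835, 0.0241, 0.4835]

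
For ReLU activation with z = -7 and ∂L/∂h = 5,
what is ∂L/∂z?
∂L/∂z = 0

h = ReLU(-7) = 0
Since z < 0: ∂h/∂z = 0
∂L/∂z = ∂L/∂h · ∂h/∂z = 5 × 0 = 0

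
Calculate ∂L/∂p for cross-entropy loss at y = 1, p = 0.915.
∂L/∂p = -1.093

∂L/∂p = -y/p + (1-y)/(1-p) = -1/0.915 + 0 = -1.093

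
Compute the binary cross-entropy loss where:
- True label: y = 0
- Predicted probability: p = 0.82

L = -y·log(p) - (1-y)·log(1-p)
L = 1.715

L = -0·log(0.82) - 1·log(0.18) = -log(0.18) = 1.715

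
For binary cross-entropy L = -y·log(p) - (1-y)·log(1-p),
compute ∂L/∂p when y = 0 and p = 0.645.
∂L/∂p = 2.817

∂L/∂p = -y/p + (1-y)/(1-p) = 0 + 1/0.355 = 2.817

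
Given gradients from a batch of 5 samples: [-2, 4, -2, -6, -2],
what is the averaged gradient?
Average gradient = -1.6

Average = (1/5)(-2 + 4 + -2 + -6 + -2) = -8/5 = -1.6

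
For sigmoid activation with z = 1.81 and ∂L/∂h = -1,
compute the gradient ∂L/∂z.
∂L/∂z = -0.1209

σ(1.81) = 0.8594
σ'(1.81) = σ(1.81)(1 - σ(1.81)) = 0.8594 × 0.1406 = 0.1209
∂L/∂z = ∂L/∂h · σ'(z) = -1 × 0.1209 = -0.1209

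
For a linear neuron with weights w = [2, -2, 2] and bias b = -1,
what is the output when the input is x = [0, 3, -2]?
y = -11

y = (2)(0) + (-2)(3) + (2)(-2) + -1 = -11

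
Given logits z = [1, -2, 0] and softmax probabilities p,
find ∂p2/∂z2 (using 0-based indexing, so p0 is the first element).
∂p2/∂z2 = 0.1922

p = softmax(z) = [0.7054, 0.03512, 0.2595]
p2 = 0.2595

∂p2/∂z2 = p2(1 - p2) = 0.2595 × (1 - 0.2595) = 0.1922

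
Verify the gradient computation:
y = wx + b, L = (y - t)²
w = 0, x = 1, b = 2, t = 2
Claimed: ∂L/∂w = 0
Correct

y = (0)(1) + 2 = 2
∂L/∂y = 2(y - t) = 2(2 - 2) = 0
∂y/∂w = x = 1
∂L/∂w = 0 × 1 = 0

Claimed value: 0
Correct: The correct gradient is 0.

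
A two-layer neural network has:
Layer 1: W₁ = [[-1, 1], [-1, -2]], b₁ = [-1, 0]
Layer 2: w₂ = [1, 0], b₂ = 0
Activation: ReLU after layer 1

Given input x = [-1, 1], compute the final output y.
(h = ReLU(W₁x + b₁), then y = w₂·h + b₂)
y = 1

Layer 1 pre-activation: z₁ = [1, -1]
After ReLU: h = [1, 0]
Layer 2 output: y = 1×1 + 0×0 + 0 = 1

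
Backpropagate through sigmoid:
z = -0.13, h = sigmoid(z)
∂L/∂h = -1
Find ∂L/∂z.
∂L/∂z = -0.2489

σ(-0.13) = 0.4675
σ'(-0.13) = σ(-0.13)(1 - σ(-0.13)) = 0.4675 × 0.5325 = 0.2489
∂L/∂z = ∂L/∂h · σ'(z) = -1 × 0.2489 = -0.2489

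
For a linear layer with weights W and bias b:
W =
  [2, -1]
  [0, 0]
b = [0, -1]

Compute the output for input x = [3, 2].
y = [4, -1]

Wx = [2×3 + -1×2, 0×3 + 0×2]
   = [4, 0]
y = Wx + b = [4 + 0, 0 + -1] = [4, -1]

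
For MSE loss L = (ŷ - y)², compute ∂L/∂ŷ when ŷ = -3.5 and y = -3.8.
∂L/∂ŷ = 0.6

∂L/∂ŷ = 2(ŷ - y) = 2(-3.5 - -3.8) = 2(0.3) = 0.6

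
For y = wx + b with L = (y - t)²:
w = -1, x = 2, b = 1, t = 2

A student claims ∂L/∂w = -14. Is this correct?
Incorrect

y = (-1)(2) + 1 = -1
∂L/∂y = 2(y - t) = 2(-1 - 2) = -6
∂y/∂w = x = 2
∂L/∂w = -6 × 2 = -12

Claimed value: -14
Incorrect: The correct gradient is -12.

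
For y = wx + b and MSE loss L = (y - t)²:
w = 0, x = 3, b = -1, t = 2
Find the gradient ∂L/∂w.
∂L/∂w = -18

y = wx + b = (0)(3) + -1 = -1
∂L/∂y = 2(y - t) = 2(-1 - 2) = -6
∂y/∂w = x = 3
∂L/∂w = ∂L/∂y · ∂y/∂w = -6 × 3 = -18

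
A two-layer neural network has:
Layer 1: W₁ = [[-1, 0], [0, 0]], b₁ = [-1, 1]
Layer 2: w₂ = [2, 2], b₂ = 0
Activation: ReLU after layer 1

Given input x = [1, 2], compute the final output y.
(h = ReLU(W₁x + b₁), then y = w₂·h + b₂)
y = 2

Layer 1 pre-activation: z₁ = [-2, 1]
After ReLU: h = [0, 1]
Layer 2 output: y = 2×0 + 2×1 + 0 = 2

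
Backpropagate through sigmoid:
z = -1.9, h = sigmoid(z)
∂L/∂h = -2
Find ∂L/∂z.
∂L/∂z = -0.2264

σ(-1.9) = 0.1301
σ'(-1.9) = σ(-1.9)(1 - σ(-1.9)) = 0.1301 × 0.8699 = 0.1132
∂L/∂z = ∂L/∂h · σ'(z) = -2 × 0.1132 = -0.2264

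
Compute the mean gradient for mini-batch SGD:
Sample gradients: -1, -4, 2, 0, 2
Average gradient = -0.2

Average = (1/5)(-1 + -4 + 2 + 0 + 2) = -1/5 = -0.2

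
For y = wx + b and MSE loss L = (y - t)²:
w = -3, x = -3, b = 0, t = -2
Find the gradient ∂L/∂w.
∂L/∂w = -66

y = wx + b = (-3)(-3) + 0 = 9
∂L/∂y = 2(y - t) = 2(9 - -2) = 22
∂y/∂w = x = -3
∂L/∂w = ∂L/∂y · ∂y/∂w = 22 × -3 = -66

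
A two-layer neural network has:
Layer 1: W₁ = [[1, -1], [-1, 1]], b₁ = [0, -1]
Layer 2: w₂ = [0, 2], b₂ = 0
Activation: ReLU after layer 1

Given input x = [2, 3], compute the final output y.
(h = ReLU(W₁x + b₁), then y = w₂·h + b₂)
y = 0

Layer 1 pre-activation: z₁ = [-1, 0]
After ReLU: h = [0, 0]
Layer 2 output: y = 0×0 + 2×0 + 0 = 0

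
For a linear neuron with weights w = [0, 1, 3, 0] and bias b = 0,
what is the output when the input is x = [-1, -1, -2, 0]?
y = -7

y = (0)(-1) + (1)(-1) + (3)(-2) + (0)(0) + 0 = -7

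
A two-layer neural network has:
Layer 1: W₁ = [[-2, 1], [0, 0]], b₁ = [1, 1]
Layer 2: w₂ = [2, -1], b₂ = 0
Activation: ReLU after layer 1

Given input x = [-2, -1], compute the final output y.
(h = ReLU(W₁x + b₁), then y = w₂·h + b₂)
y = 7

Layer 1 pre-activation: z₁ = [4, 1]
After ReLU: h = [4, 1]
Layer 2 output: y = 2×4 + -1×1 + 0 = 7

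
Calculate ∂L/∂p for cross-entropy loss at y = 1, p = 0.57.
∂L/∂p = -1.754

∂L/∂p = -y/p + (1-y)/(1-p) = -1/0.57 + 0 = -1.754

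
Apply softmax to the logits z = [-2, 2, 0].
p = [0.0159, 0.8668, 0.1173]

exp(z) = [0.1353, 7.389, 1]
Sum = 8.524
p = [0.0159, 0.8668, 0.1173]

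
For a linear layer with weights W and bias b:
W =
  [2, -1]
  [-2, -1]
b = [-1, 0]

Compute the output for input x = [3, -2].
y = [7, -4]

Wx = [2×3 + -1×-2, -2×3 + -1×-2]
   = [8, -4]
y = Wx + b = [8 + -1, -4 + 0] = [7, -4]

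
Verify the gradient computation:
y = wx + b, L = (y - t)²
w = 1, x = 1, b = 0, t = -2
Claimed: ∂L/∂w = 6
Correct

y = (1)(1) + 0 = 1
∂L/∂y = 2(y - t) = 2(1 - -2) = 6
∂y/∂w = x = 1
∂L/∂w = 6 × 1 = 6

Claimed value: 6
Correct: The correct gradient is 6.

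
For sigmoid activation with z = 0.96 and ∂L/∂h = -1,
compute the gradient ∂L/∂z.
∂L/∂z = -0.2002

σ(0.96) = 0.7231
σ'(0.96) = σ(0.96)(1 - σ(0.96)) = 0.7231 × 0.2769 = 0.2002
∂L/∂z = ∂L/∂h · σ'(z) = -1 × 0.2002 = -0.2002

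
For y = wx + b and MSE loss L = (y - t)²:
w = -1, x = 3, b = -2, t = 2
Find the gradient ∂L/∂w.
∂L/∂w = -42

y = wx + b = (-1)(3) + -2 = -5
∂L/∂y = 2(y - t) = 2(-5 - 2) = -14
∂y/∂w = x = 3
∂L/∂w = ∂L/∂y · ∂y/∂w = -14 × 3 = -42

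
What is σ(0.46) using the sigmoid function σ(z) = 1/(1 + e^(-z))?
0.613

sigmoid(0.46) = 1/(1 + e^(-0.46)) = 1/(1 + 0.6313) = 0.613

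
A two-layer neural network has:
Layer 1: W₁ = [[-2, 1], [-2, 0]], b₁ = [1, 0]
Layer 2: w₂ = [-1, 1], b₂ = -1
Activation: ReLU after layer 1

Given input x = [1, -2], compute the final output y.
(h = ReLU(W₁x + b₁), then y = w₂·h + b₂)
y = -1

Layer 1 pre-activation: z₁ = [-3, -2]
After ReLU: h = [0, 0]
Layer 2 output: y = -1×0 + 1×0 + -1 = -1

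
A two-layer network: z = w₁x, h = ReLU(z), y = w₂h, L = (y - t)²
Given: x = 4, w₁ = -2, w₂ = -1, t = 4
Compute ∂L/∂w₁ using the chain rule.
∂L/∂w₁ = 0

Forward pass:
z = w₁x = -2×4 = -8
h = ReLU(-8) = 0
y = w₂h = -1×0 = 0

Backward pass:
∂L/∂y = 2(y - t) = 2(0 - 4) = -8
∂y/∂h = w₂ = -1
∂h/∂z = 0 (ReLU derivative)
∂z/∂w₁ = x = 4

∂L/∂w₁ = -8 × -1 × 0 × 4 = 0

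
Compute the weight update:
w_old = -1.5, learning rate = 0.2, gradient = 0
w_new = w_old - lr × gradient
w_new = -1.5

w_new = w - η·∂L/∂w = -1.5 - 0.2×(0) = -1.5 - (0) = -1.5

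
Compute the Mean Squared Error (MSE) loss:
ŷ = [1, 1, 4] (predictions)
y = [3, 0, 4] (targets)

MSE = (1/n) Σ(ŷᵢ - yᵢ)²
MSE = 1.667

MSE = (1/3)((1-3)² + (1-0)² + (4-4)²) = (1/3)(4 + 1 + 0) = 1.667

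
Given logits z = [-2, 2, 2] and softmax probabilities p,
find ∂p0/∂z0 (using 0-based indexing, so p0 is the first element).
∂p0/∂z0 = 0.008992

p = softmax(z) = [0.009075, 0.4955, 0.4955]
p0 = 0.009075

∂p0/∂z0 = p0(1 - p0) = 0.009075 × (1 - 0.009075) = 0.008992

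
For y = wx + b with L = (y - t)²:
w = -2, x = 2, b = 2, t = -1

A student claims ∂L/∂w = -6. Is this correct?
Incorrect

y = (-2)(2) + 2 = -2
∂L/∂y = 2(y - t) = 2(-2 - -1) = -2
∂y/∂w = x = 2
∂L/∂w = -2 × 2 = -4

Claimed value: -6
Incorrect: The correct gradient is -4.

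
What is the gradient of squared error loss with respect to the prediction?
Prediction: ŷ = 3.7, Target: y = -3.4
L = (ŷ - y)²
∂L/∂ŷ = 14.2

∂L/∂ŷ = 2(ŷ - y) = 2(3.7 - -3.4) = 2(7.1) = 14.2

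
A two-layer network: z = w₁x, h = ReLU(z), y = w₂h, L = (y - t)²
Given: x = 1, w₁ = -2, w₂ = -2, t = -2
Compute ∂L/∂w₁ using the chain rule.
∂L/∂w₁ = 0

Forward pass:
z = w₁x = -2×1 = -2
h = ReLU(-2) = 0
y = w₂h = -2×0 = 0

Backward pass:
∂L/∂y = 2(y - t) = 2(0 - -2) = 4
∂y/∂h = w₂ = -2
∂h/∂z = 0 (ReLU derivative)
∂z/∂w₁ = x = 1

∂L/∂w₁ = 4 × -2 × 0 × 1 = 0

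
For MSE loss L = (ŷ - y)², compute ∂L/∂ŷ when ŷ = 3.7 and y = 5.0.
∂L/∂ŷ = -2.6

∂L/∂ŷ = 2(ŷ - y) = 2(3.7 - 5.0) = 2(-1.3) = -2.6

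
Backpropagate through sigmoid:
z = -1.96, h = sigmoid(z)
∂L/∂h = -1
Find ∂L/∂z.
∂L/∂z = -0.1082

σ(-1.96) = 0.1235
σ'(-1.96) = σ(-1.96)(1 - σ(-1.96)) = 0.1235 × 0.8765 = 0.1082
∂L/∂z = ∂L/∂h · σ'(z) = -1 × 0.1082 = -0.1082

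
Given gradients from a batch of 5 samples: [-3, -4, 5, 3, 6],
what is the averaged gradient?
Average gradient = 1.4

Average = (1/5)(-3 + -4 + 5 + 3 + 6) = 7/5 = 1.4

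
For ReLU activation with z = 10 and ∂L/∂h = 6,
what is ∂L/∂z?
∂L/∂z = 6

h = ReLU(10) = 10
Since z > 0: ∂h/∂z = 1
∂L/∂z = ∂L/∂h · ∂h/∂z = 6 × 1 = 6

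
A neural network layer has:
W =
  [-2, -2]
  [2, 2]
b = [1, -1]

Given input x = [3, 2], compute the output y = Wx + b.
y = [-9, 9]

Wx = [-2×3 + -2×2, 2×3 + 2×2]
   = [-10, 10]
y = Wx + b = [-10 + 1, 10 + -1] = [-9, 9]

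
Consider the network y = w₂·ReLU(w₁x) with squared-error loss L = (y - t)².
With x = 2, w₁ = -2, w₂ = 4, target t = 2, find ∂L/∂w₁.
∂L/∂w₁ = 0

Forward pass:
z = w₁x = -2×2 = -4
h = ReLU(-4) = 0
y = w₂h = 4×0 = 0

Backward pass:
∂L/∂y = 2(y - t) = 2(0 - 2) = -4
∂y/∂h = w₂ = 4
∂h/∂z = 0 (ReLU derivative)
∂z/∂w₁ = x = 2

∂L/∂w₁ = -4 × 4 × 0 × 2 = 0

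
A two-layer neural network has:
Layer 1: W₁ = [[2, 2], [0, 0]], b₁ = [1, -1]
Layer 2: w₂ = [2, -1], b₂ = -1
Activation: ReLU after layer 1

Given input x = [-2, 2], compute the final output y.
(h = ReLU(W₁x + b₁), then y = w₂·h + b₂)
y = 1

Layer 1 pre-activation: z₁ = [1, -1]
After ReLU: h = [1, 0]
Layer 2 output: y = 2×1 + -1×0 + -1 = 1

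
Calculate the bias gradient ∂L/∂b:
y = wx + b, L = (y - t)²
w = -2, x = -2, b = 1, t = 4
∂L/∂b = 2

y = wx + b = (-2)(-2) + 1 = 5
∂L/∂y = 2(y - t) = 2(5 - 4) = 2
∂y/∂b = 1
∂L/∂b = ∂L/∂y · ∂y/∂b = 2 × 1 = 2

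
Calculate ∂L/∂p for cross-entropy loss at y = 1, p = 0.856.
∂L/∂p = -1.168

∂L/∂p = -y/p + (1-y)/(1-p) = -1/0.856 + 0 = -1.168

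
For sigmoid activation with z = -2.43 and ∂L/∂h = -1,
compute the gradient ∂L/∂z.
∂L/∂z = -0.07437

σ(-2.43) = 0.08091
σ'(-2.43) = σ(-2.43)(1 - σ(-2.43)) = 0.08091 × 0.9191 = 0.07437
∂L/∂z = ∂L/∂h · σ'(z) = -1 × 0.07437 = -0.07437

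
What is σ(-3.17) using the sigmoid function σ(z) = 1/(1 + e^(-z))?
0.04031

sigmoid(-3.17) = 1/(1 + e^(3.17)) = 1/(1 + 23.81) = 0.04031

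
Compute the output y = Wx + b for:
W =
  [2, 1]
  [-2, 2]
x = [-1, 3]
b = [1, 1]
y = [2, 9]

Wx = [2×-1 + 1×3, -2×-1 + 2×3]
   = [1, 8]
y = Wx + b = [1 + 1, 8 + 1] = [2, 9]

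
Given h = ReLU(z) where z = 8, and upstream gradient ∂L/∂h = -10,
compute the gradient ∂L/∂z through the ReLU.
∂L/∂z = -10

h = ReLU(8) = 8
Since z > 0: ∂h/∂z = 1
∂L/∂z = ∂L/∂h · ∂h/∂z = -10 × 1 = -10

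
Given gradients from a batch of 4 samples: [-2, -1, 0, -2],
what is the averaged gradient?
Average gradient = -1.25

Average = (1/4)(-2 + -1 + 0 + -2) = -5/4 = -1.25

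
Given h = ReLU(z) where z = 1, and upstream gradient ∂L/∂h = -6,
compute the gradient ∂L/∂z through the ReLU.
∂L/∂z = -6

h = ReLU(1) = 1
Since z > 0: ∂h/∂z = 1
∂L/∂z = ∂L/∂h · ∂h/∂z = -6 × 1 = -6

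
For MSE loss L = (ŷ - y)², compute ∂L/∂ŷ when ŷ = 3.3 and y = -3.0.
∂L/∂ŷ = 12.6

∂L/∂ŷ = 2(ŷ - y) = 2(3.3 - -3.0) = 2(6.3) = 12.6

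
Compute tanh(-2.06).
-0.968

tanh(-2.06) = (e^(-2.06) - e^(2.06))/(e^(-2.06) + e^(2.06)) = -0.968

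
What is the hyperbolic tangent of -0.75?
-0.6351

tanh(-0.75) = (e^(-0.75) - e^(0.75))/(e^(-0.75) + e^(0.75)) = -0.6351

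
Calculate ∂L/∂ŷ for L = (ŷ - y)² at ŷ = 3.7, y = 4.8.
∂L/∂ŷ = -2.2

∂L/∂ŷ = 2(ŷ - y) = 2(3.7 - 4.8) = 2(-1.1) = -2.2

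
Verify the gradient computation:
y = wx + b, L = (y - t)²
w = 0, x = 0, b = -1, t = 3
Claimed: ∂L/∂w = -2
Incorrect

y = (0)(0) + -1 = -1
∂L/∂y = 2(y - t) = 2(-1 - 3) = -8
∂y/∂w = x = 0
∂L/∂w = -8 × 0 = 0

Claimed value: -2
Incorrect: The correct gradient is 0.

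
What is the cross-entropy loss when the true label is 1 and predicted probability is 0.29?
L = 1.238

L = -1·log(0.29) - 0·log(0.71) = -log(0.29) = 1.238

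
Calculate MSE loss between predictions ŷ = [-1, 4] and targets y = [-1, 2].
MSE = 2

MSE = (1/2)((-1--1)² + (4-2)²) = (1/2)(0 + 4) = 2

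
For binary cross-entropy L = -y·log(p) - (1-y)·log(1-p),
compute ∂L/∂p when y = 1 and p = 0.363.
∂L/∂p = -2.755

∂L/∂p = -y/p + (1-y)/(1-p) = -1/0.363 + 0 = -2.755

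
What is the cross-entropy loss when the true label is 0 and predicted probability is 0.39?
L = 0.4943

L = -0·log(0.39) - 1·log(0.61) = -log(0.61) = 0.4943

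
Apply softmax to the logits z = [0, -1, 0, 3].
p = [0.0445, 0.0164, 0.0445, 0.8945]

exp(z) = [1, 0.3679, 1, 20.09]
Sum = 22.45
p = [0.0445, 0.0164, 0.0445, 0.8945]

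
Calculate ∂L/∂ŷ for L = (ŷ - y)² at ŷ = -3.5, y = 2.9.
∂L/∂ŷ = -12.8

∂L/∂ŷ = 2(ŷ - y) = 2(-3.5 - 2.9) = 2(-6.4) = -12.8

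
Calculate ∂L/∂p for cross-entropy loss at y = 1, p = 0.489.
∂L/∂p = -2.045

∂L/∂p = -y/p + (1-y)/(1-p) = -1/0.489 + 0 = -2.045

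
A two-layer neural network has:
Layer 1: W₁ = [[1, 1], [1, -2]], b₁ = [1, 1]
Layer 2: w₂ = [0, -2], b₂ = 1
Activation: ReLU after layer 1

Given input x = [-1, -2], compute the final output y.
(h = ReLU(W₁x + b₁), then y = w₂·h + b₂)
y = -7

Layer 1 pre-activation: z₁ = [-2, 4]
After ReLU: h = [0, 4]
Layer 2 output: y = 0×0 + -2×4 + 1 = -7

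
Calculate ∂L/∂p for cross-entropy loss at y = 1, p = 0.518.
∂L/∂p = -1.931

∂L/∂p = -y/p + (1-y)/(1-p) = -1/0.518 + 0 = -1.931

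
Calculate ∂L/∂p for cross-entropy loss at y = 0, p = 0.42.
∂L/∂p = 1.724

∂L/∂p = -y/p + (1-y)/(1-p) = 0 + 1/0.58 = 1.724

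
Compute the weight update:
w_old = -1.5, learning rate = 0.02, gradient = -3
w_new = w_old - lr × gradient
w_new = -1.44

w_new = w - η·∂L/∂w = -1.5 - 0.02×(-3) = -1.5 - (-0.06) = -1.44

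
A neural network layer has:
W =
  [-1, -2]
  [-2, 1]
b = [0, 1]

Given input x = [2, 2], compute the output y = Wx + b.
y = [-6, -1]

Wx = [-1×2 + -2×2, -2×2 + 1×2]
   = [-6, -2]
y = Wx + b = [-6 + 0, -2 + 1] = [-6, -1]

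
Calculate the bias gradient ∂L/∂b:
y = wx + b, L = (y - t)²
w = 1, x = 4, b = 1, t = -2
∂L/∂b = 14

y = wx + b = (1)(4) + 1 = 5
∂L/∂y = 2(y - t) = 2(5 - -2) = 14
∂y/∂b = 1
∂L/∂b = ∂L/∂y · ∂y/∂b = 14 × 1 = 14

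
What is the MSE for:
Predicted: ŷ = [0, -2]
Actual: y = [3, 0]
MSE = 6.5

MSE = (1/2)((0-3)² + (-2-0)²) = (1/2)(9 + 4) = 6.5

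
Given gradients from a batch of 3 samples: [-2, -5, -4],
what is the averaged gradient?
Average gradient = -3.667

Average = (1/3)(-2 + -5 + -4) = -11/3 = -3.667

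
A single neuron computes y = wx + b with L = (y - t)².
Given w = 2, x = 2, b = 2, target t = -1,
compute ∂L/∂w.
∂L/∂w = 28

y = wx + b = (2)(2) + 2 = 6
∂L/∂y = 2(y - t) = 2(6 - -1) = 14
∂y/∂w = x = 2
∂L/∂w = ∂L/∂y · ∂y/∂w = 14 × 2 = 28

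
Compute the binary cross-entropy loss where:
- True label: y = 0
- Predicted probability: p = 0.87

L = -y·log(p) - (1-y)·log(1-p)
L = 2.04

L = -0·log(0.87) - 1·log(0.13) = -log(0.13) = 2.04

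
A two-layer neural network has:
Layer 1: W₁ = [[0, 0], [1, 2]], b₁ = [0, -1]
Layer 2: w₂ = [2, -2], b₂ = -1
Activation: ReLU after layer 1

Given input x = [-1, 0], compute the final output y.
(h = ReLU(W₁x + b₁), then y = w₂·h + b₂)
y = -1

Layer 1 pre-activation: z₁ = [0, -2]
After ReLU: h = [0, 0]
Layer 2 output: y = 2×0 + -2×0 + -1 = -1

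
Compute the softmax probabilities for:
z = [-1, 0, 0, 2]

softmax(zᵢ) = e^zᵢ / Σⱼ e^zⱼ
p = [0.0377, 0.1025, 0.1025, 0.7573]

exp(z) = [0.3679, 1, 1, 7.389]
Sum = 9.757
p = [0.0377, 0.1025, 0.1025, 0.7573]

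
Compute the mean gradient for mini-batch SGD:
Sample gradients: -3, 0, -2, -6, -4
Average gradient = -3

Average = (1/5)(-3 + 0 + -2 + -6 + -4) = -15/5 = -3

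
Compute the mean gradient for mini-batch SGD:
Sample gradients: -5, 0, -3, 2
Average gradient = -1.5

Average = (1/4)(-5 + 0 + -3 + 2) = -6/4 = -1.5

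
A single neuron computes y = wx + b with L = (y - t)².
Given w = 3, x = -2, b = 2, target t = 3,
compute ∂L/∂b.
∂L/∂b = -14

y = wx + b = (3)(-2) + 2 = -4
∂L/∂y = 2(y - t) = 2(-4 - 3) = -14
∂y/∂b = 1
∂L/∂b = ∂L/∂y · ∂y/∂b = -14 × 1 = -14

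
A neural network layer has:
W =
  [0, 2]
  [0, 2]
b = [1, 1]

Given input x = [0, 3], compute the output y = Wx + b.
y = [7, 7]

Wx = [0×0 + 2×3, 0×0 + 2×3]
   = [6, 6]
y = Wx + b = [6 + 1, 6 + 1] = [7, 7]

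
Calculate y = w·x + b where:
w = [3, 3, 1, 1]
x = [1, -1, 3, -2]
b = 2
y = 3

y = (3)(1) + (3)(-1) + (1)(3) + (1)(-2) + 2 = 3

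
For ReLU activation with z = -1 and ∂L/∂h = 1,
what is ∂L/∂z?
∂L/∂z = 0

h = ReLU(-1) = 0
Since z < 0: ∂h/∂z = 0
∂L/∂z = ∂L/∂h · ∂h/∂z = 1 × 0 = 0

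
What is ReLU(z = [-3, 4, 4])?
h = [0, 4, 4]

ReLU applied element-wise: max(0,-3)=0, max(0,4)=4, max(0,4)=4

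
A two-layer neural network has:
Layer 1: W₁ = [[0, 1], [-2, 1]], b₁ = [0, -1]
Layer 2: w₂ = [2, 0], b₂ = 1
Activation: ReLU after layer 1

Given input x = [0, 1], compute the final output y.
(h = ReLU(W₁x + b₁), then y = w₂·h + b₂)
y = 3

Layer 1 pre-activation: z₁ = [1, 0]
After ReLU: h = [1, 0]
Layer 2 output: y = 2×1 + 0×0 + 1 = 3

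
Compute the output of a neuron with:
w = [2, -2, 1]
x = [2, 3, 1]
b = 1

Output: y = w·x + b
y = 0

y = (2)(2) + (-2)(3) + (1)(1) + 1 = 0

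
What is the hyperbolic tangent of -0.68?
-0.5915

tanh(-0.68) = (e^(-0.68) - e^(0.68))/(e^(-0.68) + e^(0.68)) = -0.5915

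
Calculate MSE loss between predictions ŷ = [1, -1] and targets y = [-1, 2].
MSE = 6.5

MSE = (1/2)((1--1)² + (-1-2)²) = (1/2)(4 + 9) = 6.5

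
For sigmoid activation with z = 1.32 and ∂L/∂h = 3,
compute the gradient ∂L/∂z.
∂L/∂z = 0.4991

σ(1.32) = 0.7892
σ'(1.32) = σ(1.32)(1 - σ(1.32)) = 0.7892 × 0.2108 = 0.1664
∂L/∂z = ∂L/∂h · σ'(z) = 3 × 0.1664 = 0.4991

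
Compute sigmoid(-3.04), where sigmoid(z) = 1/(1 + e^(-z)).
0.04565

sigmoid(-3.04) = 1/(1 + e^(3.04)) = 1/(1 + 20.91) = 0.04565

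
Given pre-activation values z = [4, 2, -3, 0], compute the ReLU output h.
h = [4, 2, 0, 0]

ReLU applied element-wise: max(0,4)=4, max(0,2)=2, max(0,-3)=0, max(0,0)=0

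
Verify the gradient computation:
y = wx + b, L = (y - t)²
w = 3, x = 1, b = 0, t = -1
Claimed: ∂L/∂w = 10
Incorrect

y = (3)(1) + 0 = 3
∂L/∂y = 2(y - t) = 2(3 - -1) = 8
∂y/∂w = x = 1
∂L/∂w = 8 × 1 = 8

Claimed value: 10
Incorrect: The correct gradient is 8.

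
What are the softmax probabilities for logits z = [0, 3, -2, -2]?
p = [0.0468, 0.9405, 0.0063, 0.0063]

exp(z) = [1, 20.09, 0.1353, 0.1353]
Sum = 21.36
p = [0.0468, 0.9405, 0.0063, 0.0063]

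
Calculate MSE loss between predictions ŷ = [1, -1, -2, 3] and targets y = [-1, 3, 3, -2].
MSE = 17.5

MSE = (1/4)((1--1)² + (-1-3)² + (-2-3)² + (3--2)²) = (1/4)(4 + 16 + 25 + 25) = 17.5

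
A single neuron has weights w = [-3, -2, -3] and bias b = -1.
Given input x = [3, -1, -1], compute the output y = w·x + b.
y = -5

y = (-3)(3) + (-2)(-1) + (-3)(-1) + -1 = -5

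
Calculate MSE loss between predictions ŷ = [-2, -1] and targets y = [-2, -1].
MSE = 0

MSE = (1/2)((-2--2)² + (-1--1)²) = (1/2)(0 + 0) = 0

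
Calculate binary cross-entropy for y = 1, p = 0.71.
L = 0.3425

L = -1·log(0.71) - 0·log(0.29) = -log(0.71) = 0.3425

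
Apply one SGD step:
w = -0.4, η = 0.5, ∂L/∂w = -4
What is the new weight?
w_new = 1.6

w_new = w - η·∂L/∂w = -0.4 - 0.5×(-4) = -0.4 - (-2) = 1.6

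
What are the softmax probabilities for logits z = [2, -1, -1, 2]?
p = [0.4763, 0.0237, 0.0237, 0.4763]

exp(z) = [7.389, 0.3679, 0.3679, 7.389]
Sum = 15.51
p = [0.4763, 0.0237, 0.0237, 0.4763]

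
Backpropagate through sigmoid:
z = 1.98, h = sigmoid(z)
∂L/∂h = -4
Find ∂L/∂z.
∂L/∂z = -0.4264

σ(1.98) = 0.8787
σ'(1.98) = σ(1.98)(1 - σ(1.98)) = 0.8787 × 0.1213 = 0.1066
∂L/∂z = ∂L/∂h · σ'(z) = -4 × 0.1066 = -0.4264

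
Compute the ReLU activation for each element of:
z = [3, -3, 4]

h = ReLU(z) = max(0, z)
h = [3, 0, 4]

ReLU applied element-wise: max(0,3)=3, max(0,-3)=0, max(0,4)=4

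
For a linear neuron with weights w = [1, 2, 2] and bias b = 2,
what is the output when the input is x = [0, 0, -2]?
y = -2

y = (1)(0) + (2)(0) + (2)(-2) + 2 = -2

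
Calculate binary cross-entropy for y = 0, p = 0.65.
L = 1.05

L = -0·log(0.65) - 1·log(0.35) = -log(0.35) = 1.05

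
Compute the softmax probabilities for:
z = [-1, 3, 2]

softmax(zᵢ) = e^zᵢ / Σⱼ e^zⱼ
p = [0.0132, 0.7214, 0.2654]

exp(z) = [0.3679, 20.09, 7.389]
Sum = 27.84
p = [0.0132, 0.7214, 0.2654]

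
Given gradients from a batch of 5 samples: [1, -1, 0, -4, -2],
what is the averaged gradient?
Average gradient = -1.2

Average = (1/5)(1 + -1 + 0 + -4 + -2) = -6/5 = -1.2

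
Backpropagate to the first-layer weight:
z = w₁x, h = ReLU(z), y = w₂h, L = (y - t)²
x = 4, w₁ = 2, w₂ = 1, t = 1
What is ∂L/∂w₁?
∂L/∂w₁ = 56

Forward pass:
z = w₁x = 2×4 = 8
h = ReLU(8) = 8
y = w₂h = 1×8 = 8

Backward pass:
∂L/∂y = 2(y - t) = 2(8 - 1) = 14
∂y/∂h = w₂ = 1
∂h/∂z = 1 (ReLU derivative)
∂z/∂w₁ = x = 4

∂L/∂w₁ = 14 × 1 × 1 × 4 = 56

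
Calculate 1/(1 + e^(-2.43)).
0.9191

sigmoid(2.43) = 1/(1 + e^(-2.43)) = 1/(1 + 0.08804) = 0.9191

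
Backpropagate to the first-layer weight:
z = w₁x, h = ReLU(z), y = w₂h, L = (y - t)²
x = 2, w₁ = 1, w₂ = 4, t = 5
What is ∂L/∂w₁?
∂L/∂w₁ = 48

Forward pass:
z = w₁x = 1×2 = 2
h = ReLU(2) = 2
y = w₂h = 4×2 = 8

Backward pass:
∂L/∂y = 2(y - t) = 2(8 - 5) = 6
∂y/∂h = w₂ = 4
∂h/∂z = 1 (ReLU derivative)
∂z/∂w₁ = x = 2

∂L/∂w₁ = 6 × 4 × 1 × 2 = 48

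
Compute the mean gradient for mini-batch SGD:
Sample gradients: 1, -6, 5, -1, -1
Average gradient = -0.4

Average = (1/5)(1 + -6 + 5 + -1 + -1) = -2/5 = -0.4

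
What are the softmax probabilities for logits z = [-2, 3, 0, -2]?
p = [0.0063, 0.9405, 0.0468, 0.0063]

exp(z) = [0.1353, 20.09, 1, 0.1353]
Sum = 21.36
p = [0.0063, 0.9405, 0.0468, 0.0063]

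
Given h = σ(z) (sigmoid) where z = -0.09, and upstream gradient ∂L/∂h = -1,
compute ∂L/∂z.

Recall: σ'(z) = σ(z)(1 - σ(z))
∂L/∂z = -0.2495

σ(-0.09) = 0.4775
σ'(-0.09) = σ(-0.09)(1 - σ(-0.09)) = 0.4775 × 0.5225 = 0.2495
∂L/∂z = ∂L/∂h · σ'(z) = -1 × 0.2495 = -0.2495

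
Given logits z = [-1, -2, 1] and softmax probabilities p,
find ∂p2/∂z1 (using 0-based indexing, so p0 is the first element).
∂p2/∂z1 = -0.03545

p = softmax(z) = [0.1142, 0.04201, 0.8438]
p2 = 0.8438, p1 = 0.04201

∂p2/∂z1 = -p2 × p1 = -0.8438 × 0.04201 = -0.03545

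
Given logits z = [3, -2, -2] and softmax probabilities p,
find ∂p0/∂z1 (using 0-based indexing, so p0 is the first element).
∂p0/∂z1 = -0.00656

p = softmax(z) = [0.9867, 0.006648, 0.006648]
p0 = 0.9867, p1 = 0.006648

∂p0/∂z1 = -p0 × p1 = -0.9867 × 0.006648 = -0.00656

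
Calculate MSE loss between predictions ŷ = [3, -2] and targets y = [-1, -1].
MSE = 8.5

MSE = (1/2)((3--1)² + (-2--1)²) = (1/2)(16 + 1) = 8.5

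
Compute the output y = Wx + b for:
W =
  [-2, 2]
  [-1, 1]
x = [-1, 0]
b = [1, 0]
y = [3, 1]

Wx = [-2×-1 + 2×0, -1×-1 + 1×0]
   = [2, 1]
y = Wx + b = [2 + 1, 1 + 0] = [3, 1]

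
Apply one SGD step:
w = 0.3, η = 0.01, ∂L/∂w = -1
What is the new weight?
w_new = 0.31

w_new = w - η·∂L/∂w = 0.3 - 0.01×(-1) = 0.3 - (-0.01) = 0.31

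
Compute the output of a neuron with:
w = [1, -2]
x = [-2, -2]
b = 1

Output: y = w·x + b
y = 3

y = (1)(-2) + (-2)(-2) + 1 = 3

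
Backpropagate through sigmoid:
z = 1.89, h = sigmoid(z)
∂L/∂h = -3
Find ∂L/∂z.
∂L/∂z = -0.3421

σ(1.89) = 0.8688
σ'(1.89) = σ(1.89)(1 - σ(1.89)) = 0.8688 × 0.1312 = 0.114
∂L/∂z = ∂L/∂h · σ'(z) = -3 × 0.114 = -0.3421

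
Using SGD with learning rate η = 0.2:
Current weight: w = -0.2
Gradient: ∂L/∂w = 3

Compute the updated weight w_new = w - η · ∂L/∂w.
w_new = -0.8

w_new = w - η·∂L/∂w = -0.2 - 0.2×(3) = -0.2 - (0.6) = -0.8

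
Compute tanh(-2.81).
-0.9928

tanh(-2.81) = (e^(-2.81) - e^(2.81))/(e^(-2.81) + e^(2.81)) = -0.9928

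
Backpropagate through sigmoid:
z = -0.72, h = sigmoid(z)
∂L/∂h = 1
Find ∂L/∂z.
∂L/∂z = 0.2202

σ(-0.72) = 0.3274
σ'(-0.72) = σ(-0.72)(1 - σ(-0.72)) = 0.3274 × 0.6726 = 0.2202
∂L/∂z = ∂L/∂h · σ'(z) = 1 × 0.2202 = 0.2202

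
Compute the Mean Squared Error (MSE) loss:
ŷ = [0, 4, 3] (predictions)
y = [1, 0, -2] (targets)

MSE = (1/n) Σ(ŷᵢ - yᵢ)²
MSE = 14

MSE = (1/3)((0-1)² + (4-0)² + (3--2)²) = (1/3)(1 + 16 + 25) = 14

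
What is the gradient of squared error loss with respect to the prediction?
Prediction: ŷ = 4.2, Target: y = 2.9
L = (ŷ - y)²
∂L/∂ŷ = 2.6

∂L/∂ŷ = 2(ŷ - y) = 2(4.2 - 2.9) = 2(1.3) = 2.6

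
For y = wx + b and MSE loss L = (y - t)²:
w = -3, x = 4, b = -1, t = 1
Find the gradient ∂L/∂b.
∂L/∂b = -28

y = wx + b = (-3)(4) + -1 = -13
∂L/∂y = 2(y - t) = 2(-13 - 1) = -28
∂y/∂b = 1
∂L/∂b = ∂L/∂y · ∂y/∂b = -28 × 1 = -28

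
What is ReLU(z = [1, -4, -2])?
h = [1, 0, 0]

ReLU applied element-wise: max(0,1)=1, max(0,-4)=0, max(0,-2)=0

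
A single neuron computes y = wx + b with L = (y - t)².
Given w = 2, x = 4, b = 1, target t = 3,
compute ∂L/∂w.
∂L/∂w = 48

y = wx + b = (2)(4) + 1 = 9
∂L/∂y = 2(y - t) = 2(9 - 3) = 12
∂y/∂w = x = 4
∂L/∂w = ∂L/∂y · ∂y/∂w = 12 × 4 = 48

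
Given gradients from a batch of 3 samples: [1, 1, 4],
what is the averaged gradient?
Average gradient = 2

Average = (1/3)(1 + 1 + 4) = 6/3 = 2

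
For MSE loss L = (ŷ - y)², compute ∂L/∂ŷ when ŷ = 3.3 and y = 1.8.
∂L/∂ŷ = 3.0

∂L/∂ŷ = 2(ŷ - y) = 2(3.3 - 1.8) = 2(1.5) = 3.0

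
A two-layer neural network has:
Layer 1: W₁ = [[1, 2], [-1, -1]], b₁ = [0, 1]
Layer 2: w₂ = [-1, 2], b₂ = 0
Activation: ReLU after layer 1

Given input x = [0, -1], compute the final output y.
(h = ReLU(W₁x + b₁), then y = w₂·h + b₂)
y = 4

Layer 1 pre-activation: z₁ = [-2, 2]
After ReLU: h = [0, 2]
Layer 2 output: y = -1×0 + 2×2 + 0 = 4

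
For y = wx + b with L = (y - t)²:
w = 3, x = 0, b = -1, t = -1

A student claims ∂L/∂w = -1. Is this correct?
Incorrect

y = (3)(0) + -1 = -1
∂L/∂y = 2(y - t) = 2(-1 - -1) = 0
∂y/∂w = x = 0
∂L/∂w = 0 × 0 = 0

Claimed value: -1
Incorrect: The correct gradient is 0.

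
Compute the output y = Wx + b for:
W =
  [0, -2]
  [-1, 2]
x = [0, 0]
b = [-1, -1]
y = [-1, -1]

Wx = [0×0 + -2×0, -1×0 + 2×0]
   = [0, 0]
y = Wx + b = [0 + -1, 0 + -1] = [-1, -1]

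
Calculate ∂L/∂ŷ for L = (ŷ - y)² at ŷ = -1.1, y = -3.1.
∂L/∂ŷ = 4.0

∂L/∂ŷ = 2(ŷ - y) = 2(-1.1 - -3.1) = 2(2.0) = 4.0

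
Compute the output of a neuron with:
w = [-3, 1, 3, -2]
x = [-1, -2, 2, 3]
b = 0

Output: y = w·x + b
y = 1

y = (-3)(-1) + (1)(-2) + (3)(2) + (-2)(3) + 0 = 1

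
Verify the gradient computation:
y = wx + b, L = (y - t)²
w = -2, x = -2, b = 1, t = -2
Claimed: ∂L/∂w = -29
Incorrect

y = (-2)(-2) + 1 = 5
∂L/∂y = 2(y - t) = 2(5 - -2) = 14
∂y/∂w = x = -2
∂L/∂w = 14 × -2 = -28

Claimed value: -29
Incorrect: The correct gradient is -28.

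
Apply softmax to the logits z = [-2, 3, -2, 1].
p = [0.0059, 0.8705, 0.0059, 0.1178]

exp(z) = [0.1353, 20.09, 0.1353, 2.718]
Sum = 23.07
p = [0.0059, 0.8705, 0.0059, 0.1178]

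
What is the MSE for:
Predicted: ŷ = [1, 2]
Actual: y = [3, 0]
MSE = 4

MSE = (1/2)((1-3)² + (2-0)²) = (1/2)(4 + 4) = 4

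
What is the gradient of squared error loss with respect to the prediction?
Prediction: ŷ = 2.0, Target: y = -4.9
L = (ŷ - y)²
∂L/∂ŷ = 13.8

∂L/∂ŷ = 2(ŷ - y) = 2(2.0 - -4.9) = 2(6.9) = 13.8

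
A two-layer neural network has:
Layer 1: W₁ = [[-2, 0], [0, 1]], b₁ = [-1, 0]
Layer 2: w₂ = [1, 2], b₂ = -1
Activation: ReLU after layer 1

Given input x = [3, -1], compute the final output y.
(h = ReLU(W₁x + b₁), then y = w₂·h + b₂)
y = -1

Layer 1 pre-activation: z₁ = [-7, -1]
After ReLU: h = [0, 0]
Layer 2 output: y = 1×0 + 2×0 + -1 = -1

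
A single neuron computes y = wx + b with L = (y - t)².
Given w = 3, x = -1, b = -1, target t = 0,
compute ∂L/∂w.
∂L/∂w = 8

y = wx + b = (3)(-1) + -1 = -4
∂L/∂y = 2(y - t) = 2(-4 - 0) = -8
∂y/∂w = x = -1
∂L/∂w = ∂L/∂y · ∂y/∂w = -8 × -1 = 8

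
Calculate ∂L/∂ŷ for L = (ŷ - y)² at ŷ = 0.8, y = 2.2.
∂L/∂ŷ = -2.8

∂L/∂ŷ = 2(ŷ - y) = 2(0.8 - 2.2) = 2(-1.4) = -2.8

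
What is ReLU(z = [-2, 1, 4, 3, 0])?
h = [0, 1, 4, 3, 0]

ReLU applied element-wise: max(0,-2)=0, max(0,1)=1, max(0,4)=4, max(0,3)=3, max(0,0)=0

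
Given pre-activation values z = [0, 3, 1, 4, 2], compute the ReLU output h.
h = [0, 3, 1, 4, 2]

ReLU applied element-wise: max(0,0)=0, max(0,3)=3, max(0,1)=1, max(0,4)=4, max(0,2)=2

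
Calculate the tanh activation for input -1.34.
-0.8717

tanh(-1.34) = (e^(-1.34) - e^(1.34))/(e^(-1.34) + e^(1.34)) = -0.8717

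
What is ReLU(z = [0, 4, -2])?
h = [0, 4, 0]

ReLU applied element-wise: max(0,0)=0, max(0,4)=4, max(0,-2)=0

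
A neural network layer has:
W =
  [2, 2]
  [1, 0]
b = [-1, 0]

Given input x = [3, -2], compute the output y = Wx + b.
y = [1, 3]

Wx = [2×3 + 2×-2, 1×3 + 0×-2]
   = [2, 3]
y = Wx + b = [2 + -1, 3 + 0] = [1, 3]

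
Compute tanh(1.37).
0.8787

tanh(1.37) = (e^(1.37) - e^(-1.37))/(e^(1.37) + e^(-1.37)) = 0.8787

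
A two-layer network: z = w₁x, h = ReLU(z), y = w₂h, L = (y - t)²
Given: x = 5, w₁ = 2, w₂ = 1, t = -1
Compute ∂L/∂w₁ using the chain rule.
∂L/∂w₁ = 110

Forward pass:
z = w₁x = 2×5 = 10
h = ReLU(10) = 10
y = w₂h = 1×10 = 10

Backward pass:
∂L/∂y = 2(y - t) = 2(10 - -1) = 22
∂y/∂h = w₂ = 1
∂h/∂z = 1 (ReLU derivative)
∂z/∂w₁ = x = 5

∂L/∂w₁ = 22 × 1 × 1 × 5 = 110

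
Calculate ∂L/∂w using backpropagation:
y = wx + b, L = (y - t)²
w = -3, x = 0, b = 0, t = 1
∂L/∂w = 0

y = wx + b = (-3)(0) + 0 = 0
∂L/∂y = 2(y - t) = 2(0 - 1) = -2
∂y/∂w = x = 0
∂L/∂w = ∂L/∂y · ∂y/∂w = -2 × 0 = 0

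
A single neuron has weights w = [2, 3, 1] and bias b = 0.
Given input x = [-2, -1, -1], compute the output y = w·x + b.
y = -8

y = (2)(-2) + (3)(-1) + (1)(-1) + 0 = -8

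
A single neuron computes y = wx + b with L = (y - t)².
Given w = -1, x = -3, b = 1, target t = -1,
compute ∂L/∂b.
∂L/∂b = 10

y = wx + b = (-1)(-3) + 1 = 4
∂L/∂y = 2(y - t) = 2(4 - -1) = 10
∂y/∂b = 1
∂L/∂b = ∂L/∂y · ∂y/∂b = 10 × 1 = 10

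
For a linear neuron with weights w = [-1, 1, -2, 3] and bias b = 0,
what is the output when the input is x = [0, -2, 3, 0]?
y = -8

y = (-1)(0) + (1)(-2) + (-2)(3) + (3)(0) + 0 = -8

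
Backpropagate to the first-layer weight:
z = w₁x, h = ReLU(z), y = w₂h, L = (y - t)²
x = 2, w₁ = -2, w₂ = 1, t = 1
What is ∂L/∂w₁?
∂L/∂w₁ = 0

Forward pass:
z = w₁x = -2×2 = -4
h = ReLU(-4) = 0
y = w₂h = 1×0 = 0

Backward pass:
∂L/∂y = 2(y - t) = 2(0 - 1) = -2
∂y/∂h = w₂ = 1
∂h/∂z = 0 (ReLU derivative)
∂z/∂w₁ = x = 2

∂L/∂w₁ = -2 × 1 × 0 × 2 = 0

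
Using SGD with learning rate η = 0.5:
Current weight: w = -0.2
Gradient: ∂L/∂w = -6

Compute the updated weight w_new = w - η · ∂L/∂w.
w_new = 2.8

w_new = w - η·∂L/∂w = -0.2 - 0.5×(-6) = -0.2 - (-3) = 2.8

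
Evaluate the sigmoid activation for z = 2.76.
0.9405

sigmoid(2.76) = 1/(1 + e^(-2.76)) = 1/(1 + 0.06329) = 0.9405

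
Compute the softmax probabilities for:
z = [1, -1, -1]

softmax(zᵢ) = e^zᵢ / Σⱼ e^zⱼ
p = [0.787, 0.1065, 0.1065]

exp(z) = [2.718, 0.3679, 0.3679]
Sum = 3.454
p = [0.787, 0.1065, 0.1065]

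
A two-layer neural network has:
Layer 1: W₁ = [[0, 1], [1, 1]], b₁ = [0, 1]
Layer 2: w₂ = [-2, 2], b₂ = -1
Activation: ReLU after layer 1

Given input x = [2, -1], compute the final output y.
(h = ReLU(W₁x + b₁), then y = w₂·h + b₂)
y = 3

Layer 1 pre-activation: z₁ = [-1, 2]
After ReLU: h = [0, 2]
Layer 2 output: y = -2×0 + 2×2 + -1 = 3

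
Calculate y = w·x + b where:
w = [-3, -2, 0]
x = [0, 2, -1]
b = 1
y = -3

y = (-3)(0) + (-2)(2) + (0)(-1) + 1 = -3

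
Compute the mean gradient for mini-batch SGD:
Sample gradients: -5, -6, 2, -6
Average gradient = -3.75

Average = (1/4)(-5 + -6 + 2 + -6) = -15/4 = -3.75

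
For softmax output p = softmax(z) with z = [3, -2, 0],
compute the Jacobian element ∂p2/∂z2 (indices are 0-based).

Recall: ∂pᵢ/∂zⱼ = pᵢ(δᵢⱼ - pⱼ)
∂p2/∂z2 = 0.0449

p = softmax(z) = [0.9465, 0.006377, 0.04712]
p2 = 0.04712

∂p2/∂z2 = p2(1 - p2) = 0.04712 × (1 - 0.04712) = 0.0449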